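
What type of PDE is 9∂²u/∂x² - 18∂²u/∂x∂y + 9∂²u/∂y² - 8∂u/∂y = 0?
With A = 9, B = -18, C = 9, the discriminant is 0. This is a parabolic PDE.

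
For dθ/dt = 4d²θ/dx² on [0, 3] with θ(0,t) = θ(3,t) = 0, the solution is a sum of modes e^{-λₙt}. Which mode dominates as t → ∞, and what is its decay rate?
Eigenvalues: λₙ = 4n²π²/3².
First three modes:
  n=1: λ₁ = 4π²/3² ≈ 4.386
  n=2: λ₂ = 16π²/3² ≈ 17.546 (4× faster decay)
  n=3: λ₃ = 36π²/3² ≈ 39.478 (9× faster decay)
As t → ∞, higher modes decay exponentially faster. The n=1 mode dominates: θ ~ c₁ sin(πx/3) e^{-λ₁t}.
Decay rate: λ₁ = 4π²/3² ≈ 4.386.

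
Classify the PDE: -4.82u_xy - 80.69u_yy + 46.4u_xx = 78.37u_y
Rewriting in standard form: 46.4u_xx - 4.82u_xy - 80.69u_yy - 78.37u_y = 0. A = 46.4, B = -4.82, C = -80.69. Discriminant B² - 4AC = 14999.2964. Since 14999.2964 > 0, hyperbolic.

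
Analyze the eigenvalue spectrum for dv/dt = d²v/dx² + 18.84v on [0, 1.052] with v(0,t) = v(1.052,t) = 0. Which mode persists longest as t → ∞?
Eigenvalues: λₙ = n²π²/1.052² - 18.84.
First three modes:
  n=1: λ₁ = π²/1.052² - 18.84 ≈ -9.922
  n=2: λ₂ = 4π²/1.052² - 18.84 ≈ 16.832
  n=3: λ₃ = 9π²/1.052² - 18.84 ≈ 61.422
Since π²/1.052² ≈ 8.918 < 18.84, λ₁ < 0.
The n=1 mode grows fastest (−λₙ is largest for n=1) → dominates.
Asymptotic: v ~ c₁ sin(πx/1.052) e^{9.922t} (exponential growth at rate −λ₁ ≈ 9.922).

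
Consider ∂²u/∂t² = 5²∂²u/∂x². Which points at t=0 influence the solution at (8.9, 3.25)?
Domain of dependence: [-7.35, 25.15]. Signals travel at speed 5, so data within |x - 8.9| ≤ 5·3.25 = 16.25 can reach the point.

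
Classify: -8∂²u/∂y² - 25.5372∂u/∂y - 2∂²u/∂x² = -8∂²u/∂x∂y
Rewriting in standard form: -2∂²u/∂x² + 8∂²u/∂x∂y - 8∂²u/∂y² - 25.5372∂u/∂y = 0. Parabolic (discriminant = 0).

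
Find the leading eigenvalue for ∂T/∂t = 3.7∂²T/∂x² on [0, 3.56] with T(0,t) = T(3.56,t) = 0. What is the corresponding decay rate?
Eigenvalues: λₙ = 3.7n²π²/3.56².
First three modes:
  n=1: λ₁ = 3.7π²/3.56² ≈ 2.881
  n=2: λ₂ = 14.8π²/3.56² ≈ 11.526 (4× faster decay)
  n=3: λ₃ = 33.3π²/3.56² ≈ 25.932 (9× faster decay)
As t → ∞, higher modes decay exponentially faster. The n=1 mode dominates: T ~ c₁ sin(πx/3.56) e^{-λ₁t}.
Decay rate: λ₁ = 3.7π²/3.56² ≈ 2.881.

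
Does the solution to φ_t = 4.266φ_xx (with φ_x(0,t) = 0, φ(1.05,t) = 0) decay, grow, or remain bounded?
φ → 0. Heat escapes through the Dirichlet boundary.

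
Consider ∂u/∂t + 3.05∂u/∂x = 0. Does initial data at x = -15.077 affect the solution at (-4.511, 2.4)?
No. Only data at x = -11.831 affects (-4.511, 2.4). Advection has one-way propagation along characteristics.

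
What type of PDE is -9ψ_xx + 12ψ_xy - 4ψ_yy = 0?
With A = -9, B = 12, C = -4, the discriminant is 0. This is a parabolic PDE.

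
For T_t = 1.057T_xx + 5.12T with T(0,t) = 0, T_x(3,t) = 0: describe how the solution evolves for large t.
T grows unboundedly. Reaction dominates diffusion (r=5.12 > κπ²/(4L²)≈0.29); solution grows exponentially.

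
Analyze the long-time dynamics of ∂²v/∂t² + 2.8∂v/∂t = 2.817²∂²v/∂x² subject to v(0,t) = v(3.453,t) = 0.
Long-time behavior: v → 0. Damping (γ=2.8) dissipates energy; oscillations decay exponentially.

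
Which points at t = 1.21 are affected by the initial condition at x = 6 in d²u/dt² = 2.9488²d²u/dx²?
Domain of influence: [2.431952, 9.568048]. Data at x = 6 spreads outward at speed 2.9488.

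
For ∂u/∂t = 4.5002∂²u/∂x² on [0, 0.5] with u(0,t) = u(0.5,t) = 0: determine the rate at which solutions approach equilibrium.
Eigenvalues: λₙ = 4.5002n²π²/0.5².
First three modes:
  n=1: λ₁ = 4.5002π²/0.5² ≈ 177.661
  n=2: λ₂ = 18.0008π²/0.5² ≈ 710.643 (4× faster decay)
  n=3: λ₃ = 40.5018π²/0.5² ≈ 1598.947 (9× faster decay)
As t → ∞, higher modes decay exponentially faster. The n=1 mode dominates: u ~ c₁ sin(πx/0.5) e^{-λ₁t}.
Decay rate: λ₁ = 4.5002π²/0.5² ≈ 177.661.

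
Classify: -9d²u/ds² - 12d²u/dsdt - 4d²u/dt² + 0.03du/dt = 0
Parabolic (discriminant = 0).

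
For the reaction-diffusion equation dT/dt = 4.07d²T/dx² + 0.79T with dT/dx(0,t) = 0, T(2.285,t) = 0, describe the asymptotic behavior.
T → 0. Diffusion dominates reaction (r=0.79 < κπ²/(4L²)≈1.92); solution decays.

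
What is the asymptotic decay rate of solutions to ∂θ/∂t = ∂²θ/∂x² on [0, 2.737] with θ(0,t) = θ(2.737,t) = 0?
Eigenvalues: λₙ = n²π²/2.737².
First three modes:
  n=1: λ₁ = π²/2.737² ≈ 1.317
  n=2: λ₂ = 4π²/2.737² ≈ 5.27 (4× faster decay)
  n=3: λ₃ = 9π²/2.737² ≈ 11.857 (9× faster decay)
As t → ∞, higher modes decay exponentially faster. The n=1 mode dominates: θ ~ c₁ sin(πx/2.737) e^{-λ₁t}.
Decay rate: λ₁ = π²/2.737² ≈ 1.317.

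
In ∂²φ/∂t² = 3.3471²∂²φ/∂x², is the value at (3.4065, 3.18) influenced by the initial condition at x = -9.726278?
No. The domain of dependence is [-7.237278, 14.050278], and -9.726278 is outside this interval.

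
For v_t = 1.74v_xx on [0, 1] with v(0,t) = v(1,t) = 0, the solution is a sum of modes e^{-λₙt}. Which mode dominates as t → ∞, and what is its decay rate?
Eigenvalues: λₙ = 1.74n²π².
First three modes:
  n=1: λ₁ = 1.74π² ≈ 17.173
  n=2: λ₂ = 6.96π² ≈ 68.692 (4× faster decay)
  n=3: λ₃ = 15.66π² ≈ 154.558 (9× faster decay)
As t → ∞, higher modes decay exponentially faster. The n=1 mode dominates: v ~ c₁ sin(πx) e^{-λ₁t}.
Decay rate: λ₁ = 1.74π² ≈ 17.173.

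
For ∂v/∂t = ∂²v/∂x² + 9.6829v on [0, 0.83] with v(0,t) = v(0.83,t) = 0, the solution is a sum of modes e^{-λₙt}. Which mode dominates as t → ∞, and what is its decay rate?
Eigenvalues: λₙ = n²π²/0.83² - 9.6829.
First three modes:
  n=1: λ₁ = π²/0.83² - 9.6829 ≈ 4.644
  n=2: λ₂ = 4π²/0.83² - 9.6829 ≈ 47.624
  n=3: λ₃ = 9π²/0.83² - 9.6829 ≈ 119.257
Since π²/0.83² ≈ 14.327 > 9.6829, all λₙ > 0.
The n=1 mode decays slowest → dominates as t → ∞.
Asymptotic: v ~ c₁ sin(πx/0.83) e^{-λ₁t} with decay rate λ₁ ≈ 4.644.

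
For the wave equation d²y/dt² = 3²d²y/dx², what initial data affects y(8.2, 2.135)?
Domain of dependence: [1.795, 14.605]. Signals travel at speed 3, so data within |x - 8.2| ≤ 3·2.135 = 6.405 can reach the point.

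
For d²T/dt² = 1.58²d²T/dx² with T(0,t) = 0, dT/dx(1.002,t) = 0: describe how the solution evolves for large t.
T oscillates (no decay). Energy is conserved; the solution oscillates indefinitely as standing waves.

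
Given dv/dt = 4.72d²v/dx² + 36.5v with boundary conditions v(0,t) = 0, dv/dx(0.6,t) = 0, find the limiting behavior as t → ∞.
v grows unboundedly. Reaction dominates diffusion (r=36.5 > κπ²/(4L²)≈32.35); solution grows exponentially.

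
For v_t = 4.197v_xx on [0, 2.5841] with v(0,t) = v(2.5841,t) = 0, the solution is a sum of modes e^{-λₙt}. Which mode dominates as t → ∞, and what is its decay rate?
Eigenvalues: λₙ = 4.197n²π²/2.5841².
First three modes:
  n=1: λ₁ = 4.197π²/2.5841² ≈ 6.203
  n=2: λ₂ = 16.788π²/2.5841² ≈ 24.813 (4× faster decay)
  n=3: λ₃ = 37.773π²/2.5841² ≈ 55.829 (9× faster decay)
As t → ∞, higher modes decay exponentially faster. The n=1 mode dominates: v ~ c₁ sin(πx/2.5841) e^{-λ₁t}.
Decay rate: λ₁ = 4.197π²/2.5841² ≈ 6.203.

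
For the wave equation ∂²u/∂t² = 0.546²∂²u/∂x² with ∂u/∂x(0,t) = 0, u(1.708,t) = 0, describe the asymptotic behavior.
u oscillates (no decay). Energy is conserved; the solution oscillates indefinitely as standing waves.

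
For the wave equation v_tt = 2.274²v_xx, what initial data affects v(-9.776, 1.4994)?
Domain of dependence: [-13.1856356, -6.3663644]. Signals travel at speed 2.274, so data within |x - -9.776| ≤ 2.274·1.4994 = 3.4096356 can reach the point.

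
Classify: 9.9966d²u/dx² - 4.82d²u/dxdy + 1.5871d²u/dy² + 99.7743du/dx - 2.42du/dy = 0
Elliptic (discriminant = -40.23001544).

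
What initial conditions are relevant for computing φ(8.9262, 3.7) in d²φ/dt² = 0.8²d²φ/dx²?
Domain of dependence: [5.9662, 11.8862]. Signals travel at speed 0.8, so data within |x - 8.9262| ≤ 0.8·3.7 = 2.96 can reach the point.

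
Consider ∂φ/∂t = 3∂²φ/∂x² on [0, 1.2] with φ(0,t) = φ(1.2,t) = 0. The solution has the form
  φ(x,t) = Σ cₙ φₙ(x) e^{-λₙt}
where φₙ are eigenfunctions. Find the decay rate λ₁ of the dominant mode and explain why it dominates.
Eigenvalues: λₙ = 3n²π²/1.2².
First three modes:
  n=1: λ₁ = 3π²/1.2² ≈ 20.562
  n=2: λ₂ = 12π²/1.2² ≈ 82.247 (4× faster decay)
  n=3: λ₃ = 27π²/1.2² ≈ 185.055 (9× faster decay)
As t → ∞, higher modes decay exponentially faster. The n=1 mode dominates: φ ~ c₁ sin(πx/1.2) e^{-λ₁t}.
Decay rate: λ₁ = 3π²/1.2² ≈ 20.562.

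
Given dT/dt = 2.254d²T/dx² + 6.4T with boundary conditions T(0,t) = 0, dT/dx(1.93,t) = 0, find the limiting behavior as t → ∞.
T grows unboundedly. Reaction dominates diffusion (r=6.4 > κπ²/(4L²)≈1.49); solution grows exponentially.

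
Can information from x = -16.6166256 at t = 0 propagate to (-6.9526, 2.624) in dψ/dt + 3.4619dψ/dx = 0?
No. Only data at x = -16.0366256 affects (-6.9526, 2.624). Advection has one-way propagation along characteristics.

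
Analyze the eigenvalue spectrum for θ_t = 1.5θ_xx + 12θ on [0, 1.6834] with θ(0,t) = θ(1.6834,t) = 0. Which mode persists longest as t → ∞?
Eigenvalues: λₙ = 1.5n²π²/1.6834² - 12.
First three modes:
  n=1: λ₁ = 1.5π²/1.6834² - 12 ≈ -6.776
  n=2: λ₂ = 6π²/1.6834² - 12 ≈ 8.897
  n=3: λ₃ = 13.5π²/1.6834² - 12 ≈ 35.017
Since 1.5π²/1.6834² ≈ 5.224 < 12, λ₁ < 0.
The n=1 mode grows fastest (−λₙ is largest for n=1) → dominates.
Asymptotic: θ ~ c₁ sin(πx/1.6834) e^{6.776t} (exponential growth at rate −λ₁ ≈ 6.776).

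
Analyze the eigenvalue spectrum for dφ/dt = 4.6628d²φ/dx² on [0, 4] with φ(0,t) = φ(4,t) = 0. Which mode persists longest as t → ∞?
Eigenvalues: λₙ = 4.6628n²π²/4².
First three modes:
  n=1: λ₁ = 4.6628π²/4² ≈ 2.876
  n=2: λ₂ = 18.6512π²/4² ≈ 11.505 (4× faster decay)
  n=3: λ₃ = 41.9652π²/4² ≈ 25.886 (9× faster decay)
As t → ∞, higher modes decay exponentially faster. The n=1 mode dominates: φ ~ c₁ sin(πx/4) e^{-λ₁t}.
Decay rate: λ₁ = 4.6628π²/4² ≈ 2.876.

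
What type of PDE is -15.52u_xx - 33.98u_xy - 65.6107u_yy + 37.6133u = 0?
With A = -15.52, B = -33.98, C = -65.6107, the discriminant is -2918.471856. This is an elliptic PDE.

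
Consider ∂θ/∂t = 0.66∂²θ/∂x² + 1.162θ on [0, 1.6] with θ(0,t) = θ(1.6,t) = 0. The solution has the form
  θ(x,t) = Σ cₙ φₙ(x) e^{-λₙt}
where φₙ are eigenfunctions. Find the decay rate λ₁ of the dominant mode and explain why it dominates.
Eigenvalues: λₙ = 0.66n²π²/1.6² - 1.162.
First three modes:
  n=1: λ₁ = 0.66π²/1.6² - 1.162 ≈ 1.383
  n=2: λ₂ = 2.64π²/1.6² - 1.162 ≈ 9.016
  n=3: λ₃ = 5.94π²/1.6² - 1.162 ≈ 21.739
Since 0.66π²/1.6² ≈ 2.545 > 1.162, all λₙ > 0.
The n=1 mode decays slowest → dominates as t → ∞.
Asymptotic: θ ~ c₁ sin(πx/1.6) e^{-λ₁t} with decay rate λ₁ ≈ 1.383.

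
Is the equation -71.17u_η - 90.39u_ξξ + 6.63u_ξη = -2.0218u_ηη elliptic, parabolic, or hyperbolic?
Rewriting in standard form: -90.39u_ξξ + 6.63u_ξη + 2.0218u_ηη - 71.17u_η = 0. Computing B² - 4AC with A = -90.39, B = 6.63, C = 2.0218: discriminant = 774.958908 (positive). Answer: hyperbolic.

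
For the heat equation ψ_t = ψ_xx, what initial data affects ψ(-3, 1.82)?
The entire real line. The heat equation has infinite propagation speed: any initial disturbance instantly affects all points (though exponentially small far away).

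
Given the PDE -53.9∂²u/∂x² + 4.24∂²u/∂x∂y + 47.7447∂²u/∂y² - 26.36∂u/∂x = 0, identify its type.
The second-order coefficients are A = -53.9, B = 4.24, C = 47.7447. Since B² - 4AC = 10311.73492 > 0, this is a hyperbolic PDE.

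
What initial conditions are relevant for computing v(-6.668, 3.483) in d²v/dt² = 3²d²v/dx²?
Domain of dependence: [-17.117, 3.781]. Signals travel at speed 3, so data within |x - -6.668| ≤ 3·3.483 = 10.449 can reach the point.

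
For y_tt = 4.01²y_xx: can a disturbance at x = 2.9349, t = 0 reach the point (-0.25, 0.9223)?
Yes. The domain of dependence is [-3.948423, 3.448423], and 2.9349 ∈ [-3.948423, 3.448423].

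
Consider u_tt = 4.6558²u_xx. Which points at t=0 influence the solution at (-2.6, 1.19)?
Domain of dependence: [-8.140402, 2.940402]. Signals travel at speed 4.6558, so data within |x - -2.6| ≤ 4.6558·1.19 = 5.540402 can reach the point.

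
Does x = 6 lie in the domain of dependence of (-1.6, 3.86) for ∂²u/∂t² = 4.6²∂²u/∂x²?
Yes. The domain of dependence is [-19.356, 16.156], and 6 ∈ [-19.356, 16.156].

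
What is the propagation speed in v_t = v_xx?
Infinite. The heat equation is parabolic, not hyperbolic, so disturbances propagate instantly.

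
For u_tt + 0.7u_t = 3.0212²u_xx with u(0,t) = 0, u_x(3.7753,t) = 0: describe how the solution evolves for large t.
u → 0. Damping (γ=0.7) dissipates energy; oscillations decay exponentially.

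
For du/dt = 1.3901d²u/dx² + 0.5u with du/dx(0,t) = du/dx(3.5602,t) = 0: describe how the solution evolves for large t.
u grows unboundedly. With Neumann BCs the constant mode has diffusion eigenvalue 0, so any r > 0 makes it grow like e^(0.5t); solution grows exponentially.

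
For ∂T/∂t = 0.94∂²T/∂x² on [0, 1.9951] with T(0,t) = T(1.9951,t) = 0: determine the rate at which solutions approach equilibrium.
Eigenvalues: λₙ = 0.94n²π²/1.9951².
First three modes:
  n=1: λ₁ = 0.94π²/1.9951² ≈ 2.331
  n=2: λ₂ = 3.76π²/1.9951² ≈ 9.323 (4× faster decay)
  n=3: λ₃ = 8.46π²/1.9951² ≈ 20.977 (9× faster decay)
As t → ∞, higher modes decay exponentially faster. The n=1 mode dominates: T ~ c₁ sin(πx/1.9951) e^{-λ₁t}.
Decay rate: λ₁ = 0.94π²/1.9951² ≈ 2.331.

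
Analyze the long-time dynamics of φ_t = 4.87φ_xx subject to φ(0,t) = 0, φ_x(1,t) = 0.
Long-time behavior: φ → 0. Heat escapes through the Dirichlet boundary.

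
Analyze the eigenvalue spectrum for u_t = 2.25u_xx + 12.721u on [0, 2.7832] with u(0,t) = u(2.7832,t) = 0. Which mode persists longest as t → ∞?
Eigenvalues: λₙ = 2.25n²π²/2.7832² - 12.721.
First three modes:
  n=1: λ₁ = 2.25π²/2.7832² - 12.721 ≈ -9.854
  n=2: λ₂ = 9π²/2.7832² - 12.721 ≈ -1.254
  n=3: λ₃ = 20.25π²/2.7832² - 12.721 ≈ 13.08
Since 2.25π²/2.7832² ≈ 2.867 < 12.721, λ₁ < 0.
The n=1 mode grows fastest (−λₙ is largest for n=1) → dominates.
Asymptotic: u ~ c₁ sin(πx/2.7832) e^{9.854t} (exponential growth at rate −λ₁ ≈ 9.854).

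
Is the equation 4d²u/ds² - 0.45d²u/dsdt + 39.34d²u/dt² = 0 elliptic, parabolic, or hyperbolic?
Computing B² - 4AC with A = 4, B = -0.45, C = 39.34: discriminant = -629.2375 (negative). Answer: elliptic.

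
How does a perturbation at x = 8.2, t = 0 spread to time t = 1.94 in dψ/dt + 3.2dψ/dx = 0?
At x = 14.408. The characteristic carries data from (8.2, 0) to (14.408, 1.94).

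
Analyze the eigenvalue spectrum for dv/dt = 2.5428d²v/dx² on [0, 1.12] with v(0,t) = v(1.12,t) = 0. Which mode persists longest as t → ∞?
Eigenvalues: λₙ = 2.5428n²π²/1.12².
First three modes:
  n=1: λ₁ = 2.5428π²/1.12² ≈ 20.007
  n=2: λ₂ = 10.1712π²/1.12² ≈ 80.027 (4× faster decay)
  n=3: λ₃ = 22.8852π²/1.12² ≈ 180.06 (9× faster decay)
As t → ∞, higher modes decay exponentially faster. The n=1 mode dominates: v ~ c₁ sin(πx/1.12) e^{-λ₁t}.
Decay rate: λ₁ = 2.5428π²/1.12² ≈ 20.007.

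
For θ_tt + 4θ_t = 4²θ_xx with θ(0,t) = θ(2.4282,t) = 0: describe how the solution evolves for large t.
θ → 0. Damping (γ=4) dissipates energy; oscillations decay exponentially.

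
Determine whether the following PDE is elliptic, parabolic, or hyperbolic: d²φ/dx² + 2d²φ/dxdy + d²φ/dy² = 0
Coefficients: A = 1, B = 2, C = 1. B² - 4AC = 0, which is zero, so the equation is parabolic.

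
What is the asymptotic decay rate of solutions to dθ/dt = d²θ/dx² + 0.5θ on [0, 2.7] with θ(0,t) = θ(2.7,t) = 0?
Eigenvalues: λₙ = n²π²/2.7² - 0.5.
First three modes:
  n=1: λ₁ = π²/2.7² - 0.5 ≈ 0.854
  n=2: λ₂ = 4π²/2.7² - 0.5 ≈ 4.915
  n=3: λ₃ = 9π²/2.7² - 0.5 ≈ 11.685
Since π²/2.7² ≈ 1.354 > 0.5, all λₙ > 0.
The n=1 mode decays slowest → dominates as t → ∞.
Asymptotic: θ ~ c₁ sin(πx/2.7) e^{-λ₁t} with decay rate λ₁ ≈ 0.854.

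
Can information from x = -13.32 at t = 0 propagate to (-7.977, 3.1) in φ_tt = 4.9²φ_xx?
Yes. The domain of dependence is [-23.167, 7.213], and -13.32 ∈ [-23.167, 7.213].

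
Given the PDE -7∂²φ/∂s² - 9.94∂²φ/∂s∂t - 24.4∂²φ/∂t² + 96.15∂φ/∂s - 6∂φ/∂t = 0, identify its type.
The second-order coefficients are A = -7, B = -9.94, C = -24.4. Since B² - 4AC = -584.3964 < 0, this is an elliptic PDE.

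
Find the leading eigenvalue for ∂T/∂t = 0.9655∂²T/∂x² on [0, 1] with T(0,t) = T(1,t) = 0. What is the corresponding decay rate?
Eigenvalues: λₙ = 0.9655n²π².
First three modes:
  n=1: λ₁ = 0.9655π² ≈ 9.529
  n=2: λ₂ = 3.862π² ≈ 38.116 (4× faster decay)
  n=3: λ₃ = 8.6895π² ≈ 85.762 (9× faster decay)
As t → ∞, higher modes decay exponentially faster. The n=1 mode dominates: T ~ c₁ sin(πx) e^{-λ₁t}.
Decay rate: λ₁ = 0.9655π² ≈ 9.529.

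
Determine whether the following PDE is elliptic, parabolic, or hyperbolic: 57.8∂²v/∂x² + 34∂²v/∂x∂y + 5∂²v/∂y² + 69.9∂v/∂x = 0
Coefficients: A = 57.8, B = 34, C = 5. B² - 4AC = 0, which is zero, so the equation is parabolic.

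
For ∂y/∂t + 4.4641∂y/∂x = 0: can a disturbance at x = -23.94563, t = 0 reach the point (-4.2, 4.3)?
No. Only data at x = -23.39563 affects (-4.2, 4.3). Advection has one-way propagation along characteristics.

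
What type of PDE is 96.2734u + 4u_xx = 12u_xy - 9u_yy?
Rewriting in standard form: 4u_xx - 12u_xy + 9u_yy + 96.2734u = 0. With A = 4, B = -12, C = 9, the discriminant is 0. This is a parabolic PDE.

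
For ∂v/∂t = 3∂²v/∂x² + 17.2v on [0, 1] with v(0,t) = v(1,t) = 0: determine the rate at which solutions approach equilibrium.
Eigenvalues: λₙ = 3n²π²/1² - 17.2.
First three modes:
  n=1: λ₁ = 3π² - 17.2 ≈ 12.409
  n=2: λ₂ = 12π² - 17.2 ≈ 101.235
  n=3: λ₃ = 27π² - 17.2 ≈ 249.279
Since 3π² ≈ 29.609 > 17.2, all λₙ > 0.
The n=1 mode decays slowest → dominates as t → ∞.
Asymptotic: v ~ c₁ sin(πx/1) e^{-λ₁t} with decay rate λ₁ ≈ 12.409.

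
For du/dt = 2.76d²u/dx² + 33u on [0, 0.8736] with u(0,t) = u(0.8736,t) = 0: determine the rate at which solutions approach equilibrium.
Eigenvalues: λₙ = 2.76n²π²/0.8736² - 33.
First three modes:
  n=1: λ₁ = 2.76π²/0.8736² - 33 ≈ 2.693
  n=2: λ₂ = 11.04π²/0.8736² - 33 ≈ 109.772
  n=3: λ₃ = 24.84π²/0.8736² - 33 ≈ 288.237
Since 2.76π²/0.8736² ≈ 35.693 > 33, all λₙ > 0.
The n=1 mode decays slowest → dominates as t → ∞.
Asymptotic: u ~ c₁ sin(πx/0.8736) e^{-λ₁t} with decay rate λ₁ ≈ 2.693.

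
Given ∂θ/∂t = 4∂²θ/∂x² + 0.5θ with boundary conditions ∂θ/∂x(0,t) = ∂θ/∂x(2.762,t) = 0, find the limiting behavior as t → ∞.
θ grows unboundedly. With Neumann BCs the constant mode has diffusion eigenvalue 0, so any r > 0 makes it grow like e^(0.5t); solution grows exponentially.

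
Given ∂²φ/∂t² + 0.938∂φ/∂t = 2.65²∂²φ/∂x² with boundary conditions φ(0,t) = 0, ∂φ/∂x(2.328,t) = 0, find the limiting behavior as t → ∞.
φ → 0. Damping (γ=0.938) dissipates energy; oscillations decay exponentially.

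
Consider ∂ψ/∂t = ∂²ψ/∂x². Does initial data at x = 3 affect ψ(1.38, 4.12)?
Yes, for any finite x. The heat equation has infinite propagation speed, so all initial data affects all points at any t > 0.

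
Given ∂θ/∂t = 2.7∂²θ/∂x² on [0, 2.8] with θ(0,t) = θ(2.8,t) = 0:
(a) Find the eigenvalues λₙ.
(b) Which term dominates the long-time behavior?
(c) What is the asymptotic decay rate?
Eigenvalues: λₙ = 2.7n²π²/2.8².
First three modes:
  n=1: λ₁ = 2.7π²/2.8² ≈ 3.399
  n=2: λ₂ = 10.8π²/2.8² ≈ 13.596 (4× faster decay)
  n=3: λ₃ = 24.3π²/2.8² ≈ 30.591 (9× faster decay)
As t → ∞, higher modes decay exponentially faster. The n=1 mode dominates: θ ~ c₁ sin(πx/2.8) e^{-λ₁t}.
Decay rate: λ₁ = 2.7π²/2.8² ≈ 3.399.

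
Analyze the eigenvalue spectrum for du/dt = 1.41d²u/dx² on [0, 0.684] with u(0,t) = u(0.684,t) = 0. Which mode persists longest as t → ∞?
Eigenvalues: λₙ = 1.41n²π²/0.684².
First three modes:
  n=1: λ₁ = 1.41π²/0.684² ≈ 29.744
  n=2: λ₂ = 5.64π²/0.684² ≈ 118.978 (4× faster decay)
  n=3: λ₃ = 12.69π²/0.684² ≈ 267.7 (9× faster decay)
As t → ∞, higher modes decay exponentially faster. The n=1 mode dominates: u ~ c₁ sin(πx/0.684) e^{-λ₁t}.
Decay rate: λ₁ = 1.41π²/0.684² ≈ 29.744.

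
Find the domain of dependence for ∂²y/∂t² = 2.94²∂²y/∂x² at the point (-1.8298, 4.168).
Domain of dependence: [-14.08372, 10.42412]. Signals travel at speed 2.94, so data within |x - -1.8298| ≤ 2.94·4.168 = 12.25392 can reach the point.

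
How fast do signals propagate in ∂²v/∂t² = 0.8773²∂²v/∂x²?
Speed = 0.8773. Information travels along characteristics x = x₀ ± 0.8773t.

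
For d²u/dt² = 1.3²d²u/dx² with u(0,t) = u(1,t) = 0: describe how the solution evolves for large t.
u oscillates (no decay). Energy is conserved; the solution oscillates indefinitely as standing waves.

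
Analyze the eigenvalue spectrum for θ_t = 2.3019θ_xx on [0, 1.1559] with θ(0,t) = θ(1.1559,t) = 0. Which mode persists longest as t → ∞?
Eigenvalues: λₙ = 2.3019n²π²/1.1559².
First three modes:
  n=1: λ₁ = 2.3019π²/1.1559² ≈ 17.004
  n=2: λ₂ = 9.2076π²/1.1559² ≈ 68.015 (4× faster decay)
  n=3: λ₃ = 20.7171π²/1.1559² ≈ 153.034 (9× faster decay)
As t → ∞, higher modes decay exponentially faster. The n=1 mode dominates: θ ~ c₁ sin(πx/1.1559) e^{-λ₁t}.
Decay rate: λ₁ = 2.3019π²/1.1559² ≈ 17.004.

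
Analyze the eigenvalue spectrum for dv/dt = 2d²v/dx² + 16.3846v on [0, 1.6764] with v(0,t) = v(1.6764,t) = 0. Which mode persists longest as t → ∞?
Eigenvalues: λₙ = 2n²π²/1.6764² - 16.3846.
First three modes:
  n=1: λ₁ = 2π²/1.6764² - 16.3846 ≈ -9.361
  n=2: λ₂ = 8π²/1.6764² - 16.3846 ≈ 11.711
  n=3: λ₃ = 18π²/1.6764² - 16.3846 ≈ 46.83
Since 2π²/1.6764² ≈ 7.024 < 16.3846, λ₁ < 0.
The n=1 mode grows fastest (−λₙ is largest for n=1) → dominates.
Asymptotic: v ~ c₁ sin(πx/1.6764) e^{9.361t} (exponential growth at rate −λ₁ ≈ 9.361).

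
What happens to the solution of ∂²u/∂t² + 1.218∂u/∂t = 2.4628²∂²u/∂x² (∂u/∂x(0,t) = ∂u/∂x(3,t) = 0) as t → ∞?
u → constant (steady state). Damping (γ=1.218) dissipates the nonconstant modes; with Neumann BCs the spatial average obeys M''+γM'=0 and tends to a finite limit.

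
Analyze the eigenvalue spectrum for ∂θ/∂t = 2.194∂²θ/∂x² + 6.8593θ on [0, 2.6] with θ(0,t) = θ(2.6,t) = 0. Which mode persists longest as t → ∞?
Eigenvalues: λₙ = 2.194n²π²/2.6² - 6.8593.
First three modes:
  n=1: λ₁ = 2.194π²/2.6² - 6.8593 ≈ -3.656
  n=2: λ₂ = 8.776π²/2.6² - 6.8593 ≈ 5.954
  n=3: λ₃ = 19.746π²/2.6² - 6.8593 ≈ 21.97
Since 2.194π²/2.6² ≈ 3.203 < 6.8593, λ₁ < 0.
The n=1 mode grows fastest (−λₙ is largest for n=1) → dominates.
Asymptotic: θ ~ c₁ sin(πx/2.6) e^{3.656t} (exponential growth at rate −λ₁ ≈ 3.656).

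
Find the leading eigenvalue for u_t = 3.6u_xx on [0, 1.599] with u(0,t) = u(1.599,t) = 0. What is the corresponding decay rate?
Eigenvalues: λₙ = 3.6n²π²/1.599².
First three modes:
  n=1: λ₁ = 3.6π²/1.599² ≈ 13.896
  n=2: λ₂ = 14.4π²/1.599² ≈ 55.586 (4× faster decay)
  n=3: λ₃ = 32.4π²/1.599² ≈ 125.068 (9× faster decay)
As t → ∞, higher modes decay exponentially faster. The n=1 mode dominates: u ~ c₁ sin(πx/1.599) e^{-λ₁t}.
Decay rate: λ₁ = 3.6π²/1.599² ≈ 13.896.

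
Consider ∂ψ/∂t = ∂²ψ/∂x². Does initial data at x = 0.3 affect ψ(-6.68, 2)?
Yes, for any finite x. The heat equation has infinite propagation speed, so all initial data affects all points at any t > 0.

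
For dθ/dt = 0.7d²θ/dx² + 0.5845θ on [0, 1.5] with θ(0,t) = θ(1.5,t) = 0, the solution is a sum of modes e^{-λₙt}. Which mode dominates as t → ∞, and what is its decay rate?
Eigenvalues: λₙ = 0.7n²π²/1.5² - 0.5845.
First three modes:
  n=1: λ₁ = 0.7π²/1.5² - 0.5845 ≈ 2.486
  n=2: λ₂ = 2.8π²/1.5² - 0.5845 ≈ 11.698
  n=3: λ₃ = 6.3π²/1.5² - 0.5845 ≈ 27.05
Since 0.7π²/1.5² ≈ 3.071 > 0.5845, all λₙ > 0.
The n=1 mode decays slowest → dominates as t → ∞.
Asymptotic: θ ~ c₁ sin(πx/1.5) e^{-λ₁t} with decay rate λ₁ ≈ 2.486.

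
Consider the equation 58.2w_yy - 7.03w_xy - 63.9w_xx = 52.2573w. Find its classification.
Rewriting in standard form: -63.9w_xx - 7.03w_xy + 58.2w_yy - 52.2573w = 0. Hyperbolic. (A = -63.9, B = -7.03, C = 58.2 gives B² - 4AC = 14925.3409.)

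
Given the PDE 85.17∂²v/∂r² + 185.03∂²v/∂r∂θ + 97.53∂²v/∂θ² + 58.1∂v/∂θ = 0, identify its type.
The second-order coefficients are A = 85.17, B = 185.03, C = 97.53. Since B² - 4AC = 1009.5805 > 0, this is a hyperbolic PDE.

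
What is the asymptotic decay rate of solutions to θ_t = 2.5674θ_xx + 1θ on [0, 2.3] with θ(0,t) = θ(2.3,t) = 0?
Eigenvalues: λₙ = 2.5674n²π²/2.3² - 1.
First three modes:
  n=1: λ₁ = 2.5674π²/2.3² - 1 ≈ 3.79
  n=2: λ₂ = 10.2696π²/2.3² - 1 ≈ 18.16
  n=3: λ₃ = 23.1066π²/2.3² - 1 ≈ 42.11
Since 2.5674π²/2.3² ≈ 4.79 > 1, all λₙ > 0.
The n=1 mode decays slowest → dominates as t → ∞.
Asymptotic: θ ~ c₁ sin(πx/2.3) e^{-λ₁t} with decay rate λ₁ ≈ 3.79.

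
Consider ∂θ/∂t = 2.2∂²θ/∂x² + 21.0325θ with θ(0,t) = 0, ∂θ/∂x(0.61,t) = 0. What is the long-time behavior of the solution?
As t → ∞, θ grows unboundedly. Reaction dominates diffusion (r=21.0325 > κπ²/(4L²)≈14.59); solution grows exponentially.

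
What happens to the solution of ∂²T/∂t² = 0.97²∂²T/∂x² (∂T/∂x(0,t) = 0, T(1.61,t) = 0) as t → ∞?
T oscillates (no decay). Energy is conserved; the solution oscillates indefinitely as standing waves.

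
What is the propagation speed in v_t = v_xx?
Infinite. The heat equation is parabolic, not hyperbolic, so disturbances propagate instantly.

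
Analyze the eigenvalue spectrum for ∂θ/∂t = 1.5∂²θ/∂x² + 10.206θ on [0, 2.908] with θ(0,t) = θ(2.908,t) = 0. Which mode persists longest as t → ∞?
Eigenvalues: λₙ = 1.5n²π²/2.908² - 10.206.
First three modes:
  n=1: λ₁ = 1.5π²/2.908² - 10.206 ≈ -8.455
  n=2: λ₂ = 6π²/2.908² - 10.206 ≈ -3.203
  n=3: λ₃ = 13.5π²/2.908² - 10.206 ≈ 5.55
Since 1.5π²/2.908² ≈ 1.751 < 10.206, λ₁ < 0.
The n=1 mode grows fastest (−λₙ is largest for n=1) → dominates.
Asymptotic: θ ~ c₁ sin(πx/2.908) e^{8.455t} (exponential growth at rate −λ₁ ≈ 8.455).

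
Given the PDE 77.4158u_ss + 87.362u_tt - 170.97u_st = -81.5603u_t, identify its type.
Rewriting in standard form: 77.4158u_ss - 170.97u_st + 87.362u_tt + 81.5603u_t = 0. The second-order coefficients are A = 77.4158, B = -170.97, C = 87.362. Since B² - 4AC = 2177.9444216 > 0, this is a hyperbolic PDE.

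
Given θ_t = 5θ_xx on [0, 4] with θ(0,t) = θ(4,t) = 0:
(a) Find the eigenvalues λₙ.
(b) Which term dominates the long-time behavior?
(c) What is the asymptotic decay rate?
Eigenvalues: λₙ = 5n²π²/4².
First three modes:
  n=1: λ₁ = 5π²/4² ≈ 3.084
  n=2: λ₂ = 20π²/4² ≈ 12.337 (4× faster decay)
  n=3: λ₃ = 45π²/4² ≈ 27.758 (9× faster decay)
As t → ∞, higher modes decay exponentially faster. The n=1 mode dominates: θ ~ c₁ sin(πx/4) e^{-λ₁t}.
Decay rate: λ₁ = 5π²/4² ≈ 3.084.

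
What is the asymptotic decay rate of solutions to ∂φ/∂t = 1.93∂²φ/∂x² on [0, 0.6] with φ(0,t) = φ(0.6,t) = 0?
Eigenvalues: λₙ = 1.93n²π²/0.6².
First three modes:
  n=1: λ₁ = 1.93π²/0.6² ≈ 52.912
  n=2: λ₂ = 7.72π²/0.6² ≈ 211.648 (4× faster decay)
  n=3: λ₃ = 17.37π²/0.6² ≈ 476.208 (9× faster decay)
As t → ∞, higher modes decay exponentially faster. The n=1 mode dominates: φ ~ c₁ sin(πx/0.6) e^{-λ₁t}.
Decay rate: λ₁ = 1.93π²/0.6² ≈ 52.912.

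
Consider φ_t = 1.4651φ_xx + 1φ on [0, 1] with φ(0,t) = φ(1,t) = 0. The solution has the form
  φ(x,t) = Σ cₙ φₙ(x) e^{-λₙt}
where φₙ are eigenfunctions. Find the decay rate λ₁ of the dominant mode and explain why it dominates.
Eigenvalues: λₙ = 1.4651n²π²/1² - 1.
First three modes:
  n=1: λ₁ = 1.4651π² - 1 ≈ 13.46
  n=2: λ₂ = 5.8604π² - 1 ≈ 56.84
  n=3: λ₃ = 13.1859π² - 1 ≈ 129.14
Since 1.4651π² ≈ 14.46 > 1, all λₙ > 0.
The n=1 mode decays slowest → dominates as t → ∞.
Asymptotic: φ ~ c₁ sin(πx/1) e^{-λ₁t} with decay rate λ₁ ≈ 13.46.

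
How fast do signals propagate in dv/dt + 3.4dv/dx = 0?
Speed = 3.4. Information travels along x - 3.4t = const (rightward).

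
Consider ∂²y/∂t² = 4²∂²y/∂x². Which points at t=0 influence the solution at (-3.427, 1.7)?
Domain of dependence: [-10.227, 3.373]. Signals travel at speed 4, so data within |x - -3.427| ≤ 4·1.7 = 6.8 can reach the point.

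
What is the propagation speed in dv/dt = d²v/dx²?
Infinite. The heat equation is parabolic, not hyperbolic, so disturbances propagate instantly.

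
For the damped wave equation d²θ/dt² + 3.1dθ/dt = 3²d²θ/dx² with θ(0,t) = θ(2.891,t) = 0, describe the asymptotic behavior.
θ → 0. Damping (γ=3.1) dissipates energy; oscillations decay exponentially.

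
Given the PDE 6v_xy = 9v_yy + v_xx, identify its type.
Rewriting in standard form: -v_xx + 6v_xy - 9v_yy = 0. The second-order coefficients are A = -1, B = 6, C = -9. Since B² - 4AC = 0 = 0, this is a parabolic PDE.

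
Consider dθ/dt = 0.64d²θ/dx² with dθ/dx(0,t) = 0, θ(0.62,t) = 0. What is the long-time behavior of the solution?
As t → ∞, θ → 0. Heat escapes through the Dirichlet boundary.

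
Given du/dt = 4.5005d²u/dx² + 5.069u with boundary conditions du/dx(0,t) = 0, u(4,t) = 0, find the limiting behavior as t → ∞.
u grows unboundedly. Reaction dominates diffusion (r=5.069 > κπ²/(4L²)≈0.69); solution grows exponentially.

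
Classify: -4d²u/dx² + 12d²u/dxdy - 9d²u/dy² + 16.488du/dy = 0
Parabolic (discriminant = 0).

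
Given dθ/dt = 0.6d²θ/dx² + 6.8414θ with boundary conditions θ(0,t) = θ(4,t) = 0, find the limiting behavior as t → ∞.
θ grows unboundedly. Reaction dominates diffusion (r=6.8414 > κπ²/L²≈0.37); solution grows exponentially.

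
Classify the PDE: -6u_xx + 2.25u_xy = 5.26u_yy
Rewriting in standard form: -6u_xx + 2.25u_xy - 5.26u_yy = 0. A = -6, B = 2.25, C = -5.26. Discriminant B² - 4AC = -121.1775. Since -121.1775 < 0, elliptic.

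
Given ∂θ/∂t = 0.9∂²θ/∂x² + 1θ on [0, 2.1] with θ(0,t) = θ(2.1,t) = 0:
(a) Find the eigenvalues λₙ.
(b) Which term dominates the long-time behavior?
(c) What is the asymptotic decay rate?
Eigenvalues: λₙ = 0.9n²π²/2.1² - 1.
First three modes:
  n=1: λ₁ = 0.9π²/2.1² - 1 ≈ 1.014
  n=2: λ₂ = 3.6π²/2.1² - 1 ≈ 7.057
  n=3: λ₃ = 8.1π²/2.1² - 1 ≈ 17.128
Since 0.9π²/2.1² ≈ 2.014 > 1, all λₙ > 0.
The n=1 mode decays slowest → dominates as t → ∞.
Asymptotic: θ ~ c₁ sin(πx/2.1) e^{-λ₁t} with decay rate λ₁ ≈ 1.014.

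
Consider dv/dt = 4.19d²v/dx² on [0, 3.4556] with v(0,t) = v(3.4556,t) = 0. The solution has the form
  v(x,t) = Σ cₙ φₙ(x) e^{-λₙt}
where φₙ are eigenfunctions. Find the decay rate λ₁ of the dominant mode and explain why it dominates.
Eigenvalues: λₙ = 4.19n²π²/3.4556².
First three modes:
  n=1: λ₁ = 4.19π²/3.4556² ≈ 3.463
  n=2: λ₂ = 16.76π²/3.4556² ≈ 13.852 (4× faster decay)
  n=3: λ₃ = 37.71π²/3.4556² ≈ 31.168 (9× faster decay)
As t → ∞, higher modes decay exponentially faster. The n=1 mode dominates: v ~ c₁ sin(πx/3.4556) e^{-λ₁t}.
Decay rate: λ₁ = 4.19π²/3.4556² ≈ 3.463.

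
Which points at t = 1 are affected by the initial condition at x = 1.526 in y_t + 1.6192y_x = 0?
At x = 3.1452. The characteristic carries data from (1.526, 0) to (3.1452, 1).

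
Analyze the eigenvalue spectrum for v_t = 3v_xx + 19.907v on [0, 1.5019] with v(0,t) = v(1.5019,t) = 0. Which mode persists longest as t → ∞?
Eigenvalues: λₙ = 3n²π²/1.5019² - 19.907.
First three modes:
  n=1: λ₁ = 3π²/1.5019² - 19.907 ≈ -6.781
  n=2: λ₂ = 12π²/1.5019² - 19.907 ≈ 32.598
  n=3: λ₃ = 27π²/1.5019² - 19.907 ≈ 98.229
Since 3π²/1.5019² ≈ 13.126 < 19.907, λ₁ < 0.
The n=1 mode grows fastest (−λₙ is largest for n=1) → dominates.
Asymptotic: v ~ c₁ sin(πx/1.5019) e^{6.781t} (exponential growth at rate −λ₁ ≈ 6.781).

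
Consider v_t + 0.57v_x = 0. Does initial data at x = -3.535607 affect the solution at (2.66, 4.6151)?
No. Only data at x = 0.029393 affects (2.66, 4.6151). Advection has one-way propagation along characteristics.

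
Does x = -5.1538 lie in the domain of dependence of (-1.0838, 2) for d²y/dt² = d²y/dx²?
No. The domain of dependence is [-3.0838, 0.9162], and -5.1538 is outside this interval.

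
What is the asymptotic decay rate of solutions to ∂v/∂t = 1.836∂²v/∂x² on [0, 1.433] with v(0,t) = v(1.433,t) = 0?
Eigenvalues: λₙ = 1.836n²π²/1.433².
First three modes:
  n=1: λ₁ = 1.836π²/1.433² ≈ 8.824
  n=2: λ₂ = 7.344π²/1.433² ≈ 35.297 (4× faster decay)
  n=3: λ₃ = 16.524π²/1.433² ≈ 79.419 (9× faster decay)
As t → ∞, higher modes decay exponentially faster. The n=1 mode dominates: v ~ c₁ sin(πx/1.433) e^{-λ₁t}.
Decay rate: λ₁ = 1.836π²/1.433² ≈ 8.824.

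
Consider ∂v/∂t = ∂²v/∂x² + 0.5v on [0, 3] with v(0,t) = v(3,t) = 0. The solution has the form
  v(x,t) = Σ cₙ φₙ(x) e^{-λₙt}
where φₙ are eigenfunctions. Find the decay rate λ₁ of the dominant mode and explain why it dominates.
Eigenvalues: λₙ = n²π²/3² - 0.5.
First three modes:
  n=1: λ₁ = π²/3² - 0.5 ≈ 0.597
  n=2: λ₂ = 4π²/3² - 0.5 ≈ 3.886
  n=3: λ₃ = 9π²/3² - 0.5 ≈ 9.37
Since π²/3² ≈ 1.097 > 0.5, all λₙ > 0.
The n=1 mode decays slowest → dominates as t → ∞.
Asymptotic: v ~ c₁ sin(πx/3) e^{-λ₁t} with decay rate λ₁ ≈ 0.597.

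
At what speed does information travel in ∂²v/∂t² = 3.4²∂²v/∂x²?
Speed = 3.4. Information travels along characteristics x = x₀ ± 3.4t.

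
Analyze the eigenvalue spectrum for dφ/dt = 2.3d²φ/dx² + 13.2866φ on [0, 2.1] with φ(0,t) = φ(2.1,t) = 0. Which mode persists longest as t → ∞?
Eigenvalues: λₙ = 2.3n²π²/2.1² - 13.2866.
First three modes:
  n=1: λ₁ = 2.3π²/2.1² - 13.2866 ≈ -8.139
  n=2: λ₂ = 9.2π²/2.1² - 13.2866 ≈ 7.303
  n=3: λ₃ = 20.7π²/2.1² - 13.2866 ≈ 33.04
Since 2.3π²/2.1² ≈ 5.147 < 13.2866, λ₁ < 0.
The n=1 mode grows fastest (−λₙ is largest for n=1) → dominates.
Asymptotic: φ ~ c₁ sin(πx/2.1) e^{8.139t} (exponential growth at rate −λ₁ ≈ 8.139).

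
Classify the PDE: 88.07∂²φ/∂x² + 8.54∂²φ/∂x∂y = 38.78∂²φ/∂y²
Rewriting in standard form: 88.07∂²φ/∂x² + 8.54∂²φ/∂x∂y - 38.78∂²φ/∂y² = 0. A = 88.07, B = 8.54, C = -38.78. Discriminant B² - 4AC = 13734.35. Since 13734.35 > 0, hyperbolic.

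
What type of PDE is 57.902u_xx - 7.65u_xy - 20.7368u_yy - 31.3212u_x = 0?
With A = 57.902, B = -7.65, C = -20.7368, the discriminant is 4861.3312744. This is a hyperbolic PDE.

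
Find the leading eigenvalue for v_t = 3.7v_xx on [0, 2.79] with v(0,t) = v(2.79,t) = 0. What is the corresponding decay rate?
Eigenvalues: λₙ = 3.7n²π²/2.79².
First three modes:
  n=1: λ₁ = 3.7π²/2.79² ≈ 4.691
  n=2: λ₂ = 14.8π²/2.79² ≈ 18.765 (4× faster decay)
  n=3: λ₃ = 33.3π²/2.79² ≈ 42.222 (9× faster decay)
As t → ∞, higher modes decay exponentially faster. The n=1 mode dominates: v ~ c₁ sin(πx/2.79) e^{-λ₁t}.
Decay rate: λ₁ = 3.7π²/2.79² ≈ 4.691.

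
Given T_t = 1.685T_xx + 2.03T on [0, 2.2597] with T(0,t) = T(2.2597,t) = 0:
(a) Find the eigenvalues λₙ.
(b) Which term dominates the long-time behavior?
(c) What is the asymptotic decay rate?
Eigenvalues: λₙ = 1.685n²π²/2.2597² - 2.03.
First three modes:
  n=1: λ₁ = 1.685π²/2.2597² - 2.03 ≈ 1.227
  n=2: λ₂ = 6.74π²/2.2597² - 2.03 ≈ 10.997
  n=3: λ₃ = 15.165π²/2.2597² - 2.03 ≈ 27.282
Since 1.685π²/2.2597² ≈ 3.257 > 2.03, all λₙ > 0.
The n=1 mode decays slowest → dominates as t → ∞.
Asymptotic: T ~ c₁ sin(πx/2.2597) e^{-λ₁t} with decay rate λ₁ ≈ 1.227.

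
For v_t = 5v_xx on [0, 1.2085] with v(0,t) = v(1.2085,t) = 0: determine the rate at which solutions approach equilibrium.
Eigenvalues: λₙ = 5n²π²/1.2085².
First three modes:
  n=1: λ₁ = 5π²/1.2085² ≈ 33.789
  n=2: λ₂ = 20π²/1.2085² ≈ 135.156 (4× faster decay)
  n=3: λ₃ = 45π²/1.2085² ≈ 304.102 (9× faster decay)
As t → ∞, higher modes decay exponentially faster. The n=1 mode dominates: v ~ c₁ sin(πx/1.2085) e^{-λ₁t}.
Decay rate: λ₁ = 5π²/1.2085² ≈ 33.789.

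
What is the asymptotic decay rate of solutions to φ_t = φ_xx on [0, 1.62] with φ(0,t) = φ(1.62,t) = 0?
Eigenvalues: λₙ = n²π²/1.62².
First three modes:
  n=1: λ₁ = π²/1.62² ≈ 3.761
  n=2: λ₂ = 4π²/1.62² ≈ 15.043 (4× faster decay)
  n=3: λ₃ = 9π²/1.62² ≈ 33.846 (9× faster decay)
As t → ∞, higher modes decay exponentially faster. The n=1 mode dominates: φ ~ c₁ sin(πx/1.62) e^{-λ₁t}.
Decay rate: λ₁ = π²/1.62² ≈ 3.761.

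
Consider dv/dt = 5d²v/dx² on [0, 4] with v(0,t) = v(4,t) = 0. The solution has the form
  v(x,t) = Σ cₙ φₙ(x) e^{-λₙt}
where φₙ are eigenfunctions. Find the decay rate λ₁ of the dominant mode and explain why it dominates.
Eigenvalues: λₙ = 5n²π²/4².
First three modes:
  n=1: λ₁ = 5π²/4² ≈ 3.084
  n=2: λ₂ = 20π²/4² ≈ 12.337 (4× faster decay)
  n=3: λ₃ = 45π²/4² ≈ 27.758 (9× faster decay)
As t → ∞, higher modes decay exponentially faster. The n=1 mode dominates: v ~ c₁ sin(πx/4) e^{-λ₁t}.
Decay rate: λ₁ = 5π²/4² ≈ 3.084.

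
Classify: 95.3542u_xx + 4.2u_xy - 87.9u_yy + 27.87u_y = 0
Hyperbolic (discriminant = 33544.17672).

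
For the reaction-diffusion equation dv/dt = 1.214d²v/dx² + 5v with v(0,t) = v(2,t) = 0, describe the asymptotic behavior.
v grows unboundedly. Reaction dominates diffusion (r=5 > κπ²/L²≈3); solution grows exponentially.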